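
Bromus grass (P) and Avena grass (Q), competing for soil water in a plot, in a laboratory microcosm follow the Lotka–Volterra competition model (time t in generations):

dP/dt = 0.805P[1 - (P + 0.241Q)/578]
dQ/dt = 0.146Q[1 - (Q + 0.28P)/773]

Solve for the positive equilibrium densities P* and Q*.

Setting both brackets to zero gives the nullclines P + 0.241Q = 578 and 0.28P + Q = 773.
Substituting Q = 773 - 0.28P into the first: P(1 - 0.241·0.28) = 578 - 0.241·773.
So P* = 392/0.933 = 420, and then Q* = 773 - 0.28·420 = 655.

P* ≈ 420, Q* ≈ 655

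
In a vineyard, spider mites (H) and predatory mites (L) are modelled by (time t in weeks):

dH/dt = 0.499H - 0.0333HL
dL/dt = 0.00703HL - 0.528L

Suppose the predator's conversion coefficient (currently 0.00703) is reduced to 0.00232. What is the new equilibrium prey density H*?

H* ≈ 228

At the interior fixed point, setting dL/dt = 0 with L > 0 fixes H* = (predator death rate)/(HL coefficient) — independent of the other coefficients.
With the change, H* = 0.528/0.00232 = 228; it rises from 75.1.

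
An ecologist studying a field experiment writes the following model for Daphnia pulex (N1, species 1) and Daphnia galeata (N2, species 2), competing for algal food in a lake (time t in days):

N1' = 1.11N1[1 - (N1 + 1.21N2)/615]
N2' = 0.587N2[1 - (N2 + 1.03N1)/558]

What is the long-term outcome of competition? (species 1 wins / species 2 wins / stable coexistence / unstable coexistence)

unstable coexistence (outcome depends on initial conditions)

Compare the nullcline intercepts: K1/α12 = 615/1.21 = 508 < K2 = 558; K2/α21 = 558/1.03 = 542 < K1 = 615.
Since both are reversed, neither can invade when rare; the interior point is a saddle.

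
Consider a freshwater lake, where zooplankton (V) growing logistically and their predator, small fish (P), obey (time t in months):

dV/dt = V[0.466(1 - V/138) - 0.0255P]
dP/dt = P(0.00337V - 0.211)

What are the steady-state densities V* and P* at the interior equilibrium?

V* ≈ 62.6, P* ≈ 9.98

From dP/dt = 0 with P > 0: 0.00337V* = 0.211, so V* = 62.6.
Substitute into dV/dt = 0: 0.466(1 - 62.6/138) = 0.0255P*.
The bracket is 0.546, giving P* = 0.255/0.0255 = 9.98.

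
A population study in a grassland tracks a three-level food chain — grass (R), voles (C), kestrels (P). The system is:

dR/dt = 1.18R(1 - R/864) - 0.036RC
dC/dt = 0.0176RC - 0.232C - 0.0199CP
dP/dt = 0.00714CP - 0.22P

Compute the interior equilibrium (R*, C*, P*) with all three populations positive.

R* ≈ 51.8, C* ≈ 30.8, P* ≈ 34.2

From dP/dt = 0: 0.00714C* = 0.22, so C* = 30.8.
From dR/dt = 0: 1.18(1 - R*/864) = 0.036·30.8, giving R* = 864·(1 - 0.94) = 51.8.
From dC/dt = 0: 0.0176·51.8 - 0.232 = 0.0199P*, so P* = 0.68/0.0199 = 34.2.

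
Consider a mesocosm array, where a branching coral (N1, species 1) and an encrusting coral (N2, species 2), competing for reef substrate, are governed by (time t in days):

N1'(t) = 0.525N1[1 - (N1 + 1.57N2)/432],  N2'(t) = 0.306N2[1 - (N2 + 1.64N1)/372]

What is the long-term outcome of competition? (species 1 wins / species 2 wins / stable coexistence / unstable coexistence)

unstable coexistence (outcome depends on initial conditions)

Compare the nullcline intercepts: K1/α12 = 432/1.57 = 275 < K2 = 372; K2/α21 = 372/1.64 = 227 < K1 = 432.
Since both are reversed, neither can invade when rare; the interior point is a saddle.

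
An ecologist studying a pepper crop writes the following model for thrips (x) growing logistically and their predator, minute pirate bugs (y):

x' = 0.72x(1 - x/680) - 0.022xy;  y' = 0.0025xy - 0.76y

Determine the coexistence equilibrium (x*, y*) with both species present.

x* ≈ 304, y* ≈ 18.1

From dy/dt = 0 with y > 0: 0.0025x* = 0.76, so x* = 304.
Substitute into dx/dt = 0: 0.72(1 - 304/680) = 0.022y*.
The bracket is 0.553, giving y* = 0.398/0.022 = 18.1.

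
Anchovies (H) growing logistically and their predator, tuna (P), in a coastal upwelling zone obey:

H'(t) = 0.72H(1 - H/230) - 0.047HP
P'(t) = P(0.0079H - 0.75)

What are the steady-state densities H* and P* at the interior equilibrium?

From dP/dt = 0 with P > 0: 0.0079H* = 0.75, so H* = 94.9.
Substitute into dH/dt = 0: 0.72(1 - 94.9/230) = 0.047P*.
The bracket is 0.587, giving P* = 0.423/0.047 = 9.

H* ≈ 94.9, P* ≈ 9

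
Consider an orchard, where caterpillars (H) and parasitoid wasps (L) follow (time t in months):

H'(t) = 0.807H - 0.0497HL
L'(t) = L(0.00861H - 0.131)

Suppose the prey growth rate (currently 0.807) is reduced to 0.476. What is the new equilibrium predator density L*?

L* ≈ 9.58

At the interior fixed point, setting dH/dt = 0 with H > 0 fixes L* = (prey growth rate)/(HL coefficient) — independent of the other coefficients.
With the change, L* = 0.476/0.0497 = 9.58; it falls from 16.2.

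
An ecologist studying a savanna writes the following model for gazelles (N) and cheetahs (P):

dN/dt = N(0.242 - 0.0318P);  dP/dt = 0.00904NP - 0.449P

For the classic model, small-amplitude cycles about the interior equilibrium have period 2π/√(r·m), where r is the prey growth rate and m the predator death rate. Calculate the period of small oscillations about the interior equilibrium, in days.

Here r = 0.242 and m = 0.449, so r·m = 0.109.
ω = √0.109 = 0.33 per day, hence T = 2π/ω ≈ 19.1 days.

T ≈ 19.1 days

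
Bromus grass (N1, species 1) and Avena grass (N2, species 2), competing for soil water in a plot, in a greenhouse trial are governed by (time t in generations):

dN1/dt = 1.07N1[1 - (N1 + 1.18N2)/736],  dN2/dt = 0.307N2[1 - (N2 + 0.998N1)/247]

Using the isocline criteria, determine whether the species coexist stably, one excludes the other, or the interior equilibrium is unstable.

Compare the nullcline intercepts: K1/α12 = 736/1.18 = 624 > K2 = 247; K2/α21 = 247/0.998 = 247 < K1 = 736.
Since the inequalities point opposite ways, species 1 can invade but species 2 cannot.

species 1 excludes species 2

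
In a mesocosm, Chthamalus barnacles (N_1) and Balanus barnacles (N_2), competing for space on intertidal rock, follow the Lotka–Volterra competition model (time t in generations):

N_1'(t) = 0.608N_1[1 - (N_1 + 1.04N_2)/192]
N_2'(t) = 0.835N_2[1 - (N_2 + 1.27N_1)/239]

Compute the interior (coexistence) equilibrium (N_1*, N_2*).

N_1* ≈ 176, N_2* ≈ 15.1

Setting both brackets to zero gives the nullclines N_1 + 1.04N_2 = 192 and 1.27N_1 + N_2 = 239.
Substituting N_2 = 239 - 1.27N_1 into the first: N_1(1 - 1.04·1.27) = 192 - 1.04·239.
So N_1* = -56.6/-0.321 = 176, and then N_2* = 239 - 1.27·176 = 15.1.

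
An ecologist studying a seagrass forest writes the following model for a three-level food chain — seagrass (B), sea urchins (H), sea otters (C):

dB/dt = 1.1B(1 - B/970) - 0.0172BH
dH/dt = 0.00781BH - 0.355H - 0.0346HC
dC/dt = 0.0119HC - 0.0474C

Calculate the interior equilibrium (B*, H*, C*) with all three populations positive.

B* ≈ 910, H* ≈ 3.98, C* ≈ 195

From dC/dt = 0: 0.0119H* = 0.0474, so H* = 3.98.
From dB/dt = 0: 1.1(1 - B*/970) = 0.0172·3.98, giving B* = 970·(1 - 0.0623) = 910.
From dH/dt = 0: 0.00781·910 - 0.355 = 0.0346C*, so C* = 6.75/0.0346 = 195.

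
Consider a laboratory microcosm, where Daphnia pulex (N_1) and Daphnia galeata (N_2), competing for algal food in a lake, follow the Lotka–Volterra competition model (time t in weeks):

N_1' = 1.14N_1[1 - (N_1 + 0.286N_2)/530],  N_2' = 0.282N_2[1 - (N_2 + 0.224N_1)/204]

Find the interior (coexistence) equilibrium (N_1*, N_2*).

Setting both brackets to zero gives the nullclines N_1 + 0.286N_2 = 530 and 0.224N_1 + N_2 = 204.
Substituting N_2 = 204 - 0.224N_1 into the first: N_1(1 - 0.286·0.224) = 530 - 0.286·204.
So N_1* = 472/0.936 = 504, and then N_2* = 204 - 0.224·504 = 91.1.

N_1* ≈ 504, N_2* ≈ 91.1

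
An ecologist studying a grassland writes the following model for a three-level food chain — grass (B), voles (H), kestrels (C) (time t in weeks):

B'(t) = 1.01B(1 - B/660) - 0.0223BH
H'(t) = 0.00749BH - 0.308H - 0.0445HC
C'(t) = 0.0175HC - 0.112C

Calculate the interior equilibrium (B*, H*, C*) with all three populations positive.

B* ≈ 567, H* ≈ 6.4, C* ≈ 88.5

From dC/dt = 0: 0.0175H* = 0.112, so H* = 6.4.
From dB/dt = 0: 1.01(1 - B*/660) = 0.0223·6.4, giving B* = 660·(1 - 0.141) = 567.
From dH/dt = 0: 0.00749·567 - 0.308 = 0.0445C*, so C* = 3.94/0.0445 = 88.5.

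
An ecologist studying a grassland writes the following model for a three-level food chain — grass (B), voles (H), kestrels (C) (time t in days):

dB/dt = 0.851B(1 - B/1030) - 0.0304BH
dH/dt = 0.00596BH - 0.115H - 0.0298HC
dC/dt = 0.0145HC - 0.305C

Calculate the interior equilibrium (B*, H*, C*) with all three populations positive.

B* ≈ 256, H* ≈ 21, C* ≈ 47.4

From dC/dt = 0: 0.0145H* = 0.305, so H* = 21.
From dB/dt = 0: 0.851(1 - B*/1030) = 0.0304·21, giving B* = 1030·(1 - 0.751) = 256.
From dH/dt = 0: 0.00596·256 - 0.115 = 0.0298C*, so C* = 1.41/0.0298 = 47.4.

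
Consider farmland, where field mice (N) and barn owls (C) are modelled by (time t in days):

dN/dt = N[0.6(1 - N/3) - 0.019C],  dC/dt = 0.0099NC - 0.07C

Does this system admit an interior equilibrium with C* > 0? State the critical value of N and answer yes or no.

The predator equation gives dC/dt > 0 only when N > 0.07/0.0099 = 7.07.
Without the predator, N → K = 3. Since 3 < 7.07, the predator cannot invade.

Threshold N = 7.07; K < 7.07, so no, the predator goes extinct.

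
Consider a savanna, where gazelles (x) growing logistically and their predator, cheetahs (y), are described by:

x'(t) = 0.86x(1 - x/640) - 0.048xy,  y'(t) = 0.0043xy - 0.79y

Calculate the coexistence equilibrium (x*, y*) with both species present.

From dy/dt = 0 with y > 0: 0.0043x* = 0.79, so x* = 184.
Substitute into dx/dt = 0: 0.86(1 - 184/640) = 0.048y*.
The bracket is 0.713, giving y* = 0.613/0.048 = 12.8.

x* ≈ 184, y* ≈ 12.8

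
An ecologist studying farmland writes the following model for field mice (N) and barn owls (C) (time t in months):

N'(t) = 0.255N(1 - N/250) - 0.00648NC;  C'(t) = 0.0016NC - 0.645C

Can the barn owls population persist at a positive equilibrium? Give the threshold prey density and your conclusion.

Threshold N = 403; K < 403, so no, the predator goes extinct.

The predator equation gives dC/dt > 0 only when N > 0.645/0.0016 = 403.
Without the predator, N → K = 250. Since 250 < 403, the predator cannot invade.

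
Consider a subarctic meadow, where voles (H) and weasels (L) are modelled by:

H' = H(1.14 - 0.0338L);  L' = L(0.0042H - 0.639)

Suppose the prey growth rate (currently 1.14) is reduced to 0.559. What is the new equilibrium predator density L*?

L* ≈ 16.5

At the interior fixed point, setting dH/dt = 0 with H > 0 fixes L* = (prey growth rate)/(HL coefficient) — independent of the other coefficients.
With the change, L* = 0.559/0.0338 = 16.5; it falls from 33.7.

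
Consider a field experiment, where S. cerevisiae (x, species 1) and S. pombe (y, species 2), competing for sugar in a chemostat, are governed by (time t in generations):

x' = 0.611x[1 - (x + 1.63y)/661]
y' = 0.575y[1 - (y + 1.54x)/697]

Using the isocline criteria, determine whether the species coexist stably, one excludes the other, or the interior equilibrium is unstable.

unstable coexistence (outcome depends on initial conditions)

Compare the nullcline intercepts: K1/α12 = 661/1.63 = 406 < K2 = 697; K2/α21 = 697/1.54 = 453 < K1 = 661.
Since both are reversed, neither can invade when rare; the interior point is a saddle.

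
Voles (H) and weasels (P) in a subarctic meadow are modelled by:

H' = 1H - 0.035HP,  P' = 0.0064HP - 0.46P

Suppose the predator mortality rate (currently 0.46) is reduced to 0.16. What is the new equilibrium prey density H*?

H* ≈ 25

At the interior fixed point, setting dP/dt = 0 with P > 0 fixes H* = (predator death rate)/(HP coefficient) — independent of the other coefficients.
With the change, H* = 0.16/0.0064 = 25; it falls from 71.9.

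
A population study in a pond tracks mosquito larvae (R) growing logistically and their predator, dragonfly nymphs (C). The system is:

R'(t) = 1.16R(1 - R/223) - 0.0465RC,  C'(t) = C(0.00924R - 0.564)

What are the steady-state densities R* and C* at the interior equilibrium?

From dC/dt = 0 with C > 0: 0.00924R* = 0.564, so R* = 61.
Substitute into dR/dt = 0: 1.16(1 - 61/223) = 0.0465C*.
The bracket is 0.726, giving C* = 0.842/0.0465 = 18.1.

R* ≈ 61, C* ≈ 18.1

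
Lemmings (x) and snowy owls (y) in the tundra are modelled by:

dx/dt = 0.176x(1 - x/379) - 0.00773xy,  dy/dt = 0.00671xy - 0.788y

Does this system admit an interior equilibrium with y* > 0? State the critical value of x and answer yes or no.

The predator equation gives dy/dt > 0 only when x > 0.788/0.00671 = 117.
Without the predator, x → K = 379. Since 379 > 117, the predator can invade and persist.

Threshold x = 117; K > 117, so yes, the predator persists.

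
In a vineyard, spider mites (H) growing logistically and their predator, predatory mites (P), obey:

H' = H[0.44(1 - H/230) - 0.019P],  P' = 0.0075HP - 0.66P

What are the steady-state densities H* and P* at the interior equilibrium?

H* ≈ 88, P* ≈ 14.3

From dP/dt = 0 with P > 0: 0.0075H* = 0.66, so H* = 88.
Substitute into dH/dt = 0: 0.44(1 - 88/230) = 0.019P*.
The bracket is 0.617, giving P* = 0.272/0.019 = 14.3.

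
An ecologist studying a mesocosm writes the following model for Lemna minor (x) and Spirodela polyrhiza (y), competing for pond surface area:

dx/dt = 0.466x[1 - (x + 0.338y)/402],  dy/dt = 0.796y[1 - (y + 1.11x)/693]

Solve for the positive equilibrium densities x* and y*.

x* ≈ 269, y* ≈ 395

Setting both brackets to zero gives the nullclines x + 0.338y = 402 and 1.11x + y = 693.
Substituting y = 693 - 1.11x into the first: x(1 - 0.338·1.11) = 402 - 0.338·693.
So x* = 168/0.625 = 269, and then y* = 693 - 1.11·269 = 395.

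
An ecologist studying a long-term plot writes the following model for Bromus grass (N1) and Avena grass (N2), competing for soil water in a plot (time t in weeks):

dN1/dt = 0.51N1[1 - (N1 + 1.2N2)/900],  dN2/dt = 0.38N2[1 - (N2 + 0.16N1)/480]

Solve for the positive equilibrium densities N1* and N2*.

N1* ≈ 401, N2* ≈ 416

Setting both brackets to zero gives the nullclines N1 + 1.2N2 = 900 and 0.16N1 + N2 = 480.
Substituting N2 = 480 - 0.16N1 into the first: N1(1 - 1.2·0.16) = 900 - 1.2·480.
So N1* = 324/0.808 = 401, and then N2* = 480 - 0.16·401 = 416.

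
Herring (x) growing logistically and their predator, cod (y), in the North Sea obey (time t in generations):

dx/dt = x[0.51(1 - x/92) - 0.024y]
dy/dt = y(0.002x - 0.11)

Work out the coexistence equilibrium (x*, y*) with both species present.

From dy/dt = 0 with y > 0: 0.002x* = 0.11, so x* = 55.
Substitute into dx/dt = 0: 0.51(1 - 55/92) = 0.024y*.
The bracket is 0.402, giving y* = 0.205/0.024 = 8.55.

x* ≈ 55, y* ≈ 8.55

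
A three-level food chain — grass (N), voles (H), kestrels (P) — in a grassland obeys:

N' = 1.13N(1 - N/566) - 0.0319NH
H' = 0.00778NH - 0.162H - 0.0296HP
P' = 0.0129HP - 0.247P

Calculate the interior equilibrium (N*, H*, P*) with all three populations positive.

N* ≈ 260, H* ≈ 19.1, P* ≈ 62.9

From dP/dt = 0: 0.0129H* = 0.247, so H* = 19.1.
From dN/dt = 0: 1.13(1 - N*/566) = 0.0319·19.1, giving N* = 566·(1 - 0.541) = 260.
From dH/dt = 0: 0.00778·260 - 0.162 = 0.0296P*, so P* = 1.86/0.0296 = 62.9.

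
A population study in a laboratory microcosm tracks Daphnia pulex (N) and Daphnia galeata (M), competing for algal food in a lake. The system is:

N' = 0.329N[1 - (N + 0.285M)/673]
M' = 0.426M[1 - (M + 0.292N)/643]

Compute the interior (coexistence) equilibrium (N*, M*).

Setting both brackets to zero gives the nullclines N + 0.285M = 673 and 0.292N + M = 643.
Substituting M = 643 - 0.292N into the first: N(1 - 0.285·0.292) = 673 - 0.285·643.
So N* = 490/0.917 = 534, and then M* = 643 - 0.292·534 = 487.

N* ≈ 534, M* ≈ 487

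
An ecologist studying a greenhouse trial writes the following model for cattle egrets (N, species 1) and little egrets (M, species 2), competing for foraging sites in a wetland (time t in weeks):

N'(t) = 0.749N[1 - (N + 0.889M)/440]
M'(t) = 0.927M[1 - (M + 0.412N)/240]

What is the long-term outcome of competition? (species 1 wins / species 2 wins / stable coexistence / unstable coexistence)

Compare the nullcline intercepts: K1/α12 = 440/0.889 = 495 > K2 = 240; K2/α21 = 240/0.412 = 583 > K1 = 440.
Since both inequalities hold, each species can invade when rare, so the interior equilibrium is stable.

stable coexistence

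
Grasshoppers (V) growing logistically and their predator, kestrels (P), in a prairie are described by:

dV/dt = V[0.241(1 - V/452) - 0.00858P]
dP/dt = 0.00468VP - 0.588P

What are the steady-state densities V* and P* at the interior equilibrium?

V* ≈ 126, P* ≈ 20.3

From dP/dt = 0 with P > 0: 0.00468V* = 0.588, so V* = 126.
Substitute into dV/dt = 0: 0.241(1 - 126/452) = 0.00858P*.
The bracket is 0.722, giving P* = 0.174/0.00858 = 20.3.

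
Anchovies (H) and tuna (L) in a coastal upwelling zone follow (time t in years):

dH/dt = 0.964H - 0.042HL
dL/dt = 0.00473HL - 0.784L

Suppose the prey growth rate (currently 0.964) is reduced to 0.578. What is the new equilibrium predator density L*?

L* ≈ 13.8

At the interior fixed point, setting dH/dt = 0 with H > 0 fixes L* = (prey growth rate)/(HL coefficient) — independent of the other coefficients.
With the change, L* = 0.578/0.042 = 13.8; it falls from 23.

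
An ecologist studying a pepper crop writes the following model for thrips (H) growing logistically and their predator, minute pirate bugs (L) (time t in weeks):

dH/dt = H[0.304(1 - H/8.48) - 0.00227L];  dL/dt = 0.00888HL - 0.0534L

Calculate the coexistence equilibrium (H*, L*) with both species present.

H* ≈ 6.01, L* ≈ 39

From dL/dt = 0 with L > 0: 0.00888H* = 0.0534, so H* = 6.01.
Substitute into dH/dt = 0: 0.304(1 - 6.01/8.48) = 0.00227L*.
The bracket is 0.291, giving L* = 0.0884/0.00227 = 39.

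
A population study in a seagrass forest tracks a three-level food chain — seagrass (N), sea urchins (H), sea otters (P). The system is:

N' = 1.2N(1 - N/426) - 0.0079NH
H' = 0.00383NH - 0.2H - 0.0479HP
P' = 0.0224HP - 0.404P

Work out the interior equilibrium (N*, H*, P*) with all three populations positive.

N* ≈ 375, H* ≈ 18, P* ≈ 25.8

From dP/dt = 0: 0.0224H* = 0.404, so H* = 18.
From dN/dt = 0: 1.2(1 - N*/426) = 0.0079·18, giving N* = 426·(1 - 0.119) = 375.
From dH/dt = 0: 0.00383·375 - 0.2 = 0.0479P*, so P* = 1.24/0.0479 = 25.8.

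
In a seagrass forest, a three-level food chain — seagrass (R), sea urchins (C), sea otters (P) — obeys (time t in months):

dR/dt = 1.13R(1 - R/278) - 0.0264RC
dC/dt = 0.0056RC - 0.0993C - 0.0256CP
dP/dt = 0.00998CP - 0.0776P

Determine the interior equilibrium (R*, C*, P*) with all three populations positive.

From dP/dt = 0: 0.00998C* = 0.0776, so C* = 7.78.
From dR/dt = 0: 1.13(1 - R*/278) = 0.0264·7.78, giving R* = 278·(1 - 0.182) = 227.
From dC/dt = 0: 0.0056·227 - 0.0993 = 0.0256P*, so P* = 1.17/0.0256 = 45.9.

R* ≈ 227, C* ≈ 7.78, P* ≈ 45.9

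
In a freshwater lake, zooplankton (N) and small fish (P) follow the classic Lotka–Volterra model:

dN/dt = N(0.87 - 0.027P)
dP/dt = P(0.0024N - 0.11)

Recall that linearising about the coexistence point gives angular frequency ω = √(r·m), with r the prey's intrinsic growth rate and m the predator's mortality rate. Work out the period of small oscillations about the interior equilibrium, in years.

T ≈ 20.3 years

Here r = 0.87 and m = 0.11, so r·m = 0.0957.
ω = √0.0957 = 0.309 per year, hence T = 2π/ω ≈ 20.3 years.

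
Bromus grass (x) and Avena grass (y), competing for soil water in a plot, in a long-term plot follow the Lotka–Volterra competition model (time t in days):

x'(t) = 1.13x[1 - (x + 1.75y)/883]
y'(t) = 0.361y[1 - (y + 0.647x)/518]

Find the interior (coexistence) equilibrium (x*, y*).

x* ≈ 178, y* ≈ 403

Setting both brackets to zero gives the nullclines x + 1.75y = 883 and 0.647x + y = 518.
Substituting y = 518 - 0.647x into the first: x(1 - 1.75·0.647) = 883 - 1.75·518.
So x* = -23.5/-0.132 = 178, and then y* = 518 - 0.647·178 = 403.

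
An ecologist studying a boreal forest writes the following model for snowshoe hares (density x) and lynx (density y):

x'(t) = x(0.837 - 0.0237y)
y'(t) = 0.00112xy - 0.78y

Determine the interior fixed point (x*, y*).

Set dy/dt = 0 with y > 0: 0.00112x - 0.78 = 0, so x* = 0.78/0.00112 = 696.
Set dx/dt = 0 with x > 0: 0.837 - 0.0237y = 0, so y* = 0.837/0.0237 = 35.3.

x* ≈ 696, y* ≈ 35.3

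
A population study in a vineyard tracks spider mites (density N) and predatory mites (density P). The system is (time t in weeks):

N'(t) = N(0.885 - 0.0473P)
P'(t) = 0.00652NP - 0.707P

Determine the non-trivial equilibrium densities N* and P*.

Set dP/dt = 0 with P > 0: 0.00652N - 0.707 = 0, so N* = 0.707/0.00652 = 108.
Set dN/dt = 0 with N > 0: 0.885 - 0.0473P = 0, so P* = 0.885/0.0473 = 18.7.

N* ≈ 108, P* ≈ 18.7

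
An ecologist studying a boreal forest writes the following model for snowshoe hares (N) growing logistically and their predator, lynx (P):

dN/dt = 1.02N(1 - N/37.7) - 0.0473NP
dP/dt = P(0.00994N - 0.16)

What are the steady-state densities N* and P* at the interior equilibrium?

N* ≈ 16.1, P* ≈ 12.4

From dP/dt = 0 with P > 0: 0.00994N* = 0.16, so N* = 16.1.
Substitute into dN/dt = 0: 1.02(1 - 16.1/37.7) = 0.0473P*.
The bracket is 0.573, giving P* = 0.584/0.0473 = 12.4.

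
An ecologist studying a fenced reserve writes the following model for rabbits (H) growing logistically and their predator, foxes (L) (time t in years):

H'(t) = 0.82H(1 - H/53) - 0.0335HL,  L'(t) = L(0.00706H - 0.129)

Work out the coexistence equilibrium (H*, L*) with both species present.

From dL/dt = 0 with L > 0: 0.00706H* = 0.129, so H* = 18.3.
Substitute into dH/dt = 0: 0.82(1 - 18.3/53) = 0.0335L*.
The bracket is 0.655, giving L* = 0.537/0.0335 = 16.

H* ≈ 18.3, L* ≈ 16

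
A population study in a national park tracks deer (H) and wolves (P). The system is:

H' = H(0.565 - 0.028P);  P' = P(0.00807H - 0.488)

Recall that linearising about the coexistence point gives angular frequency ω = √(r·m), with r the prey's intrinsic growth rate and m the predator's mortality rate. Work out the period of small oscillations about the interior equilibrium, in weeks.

T ≈ 12 weeks

Here r = 0.565 and m = 0.488, so r·m = 0.276.
ω = √0.276 = 0.525 per week, hence T = 2π/ω ≈ 12 weeks.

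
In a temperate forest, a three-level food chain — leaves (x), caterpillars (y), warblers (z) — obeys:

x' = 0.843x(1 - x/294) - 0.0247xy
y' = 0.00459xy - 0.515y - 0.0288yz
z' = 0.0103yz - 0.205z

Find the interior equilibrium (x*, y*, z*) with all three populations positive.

From dz/dt = 0: 0.0103y* = 0.205, so y* = 19.9.
From dx/dt = 0: 0.843(1 - x*/294) = 0.0247·19.9, giving x* = 294·(1 - 0.583) = 123.
From dy/dt = 0: 0.00459·123 - 0.515 = 0.0288z*, so z* = 0.0475/0.0288 = 1.65.

x* ≈ 123, y* ≈ 19.9, z* ≈ 1.65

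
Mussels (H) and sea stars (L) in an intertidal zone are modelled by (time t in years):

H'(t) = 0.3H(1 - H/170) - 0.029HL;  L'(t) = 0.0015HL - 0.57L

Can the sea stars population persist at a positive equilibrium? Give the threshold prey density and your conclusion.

Threshold H = 380; K < 380, so no, the predator goes extinct.

The predator equation gives dL/dt > 0 only when H > 0.57/0.0015 = 380.
Without the predator, H → K = 170. Since 170 < 380, the predator cannot invade.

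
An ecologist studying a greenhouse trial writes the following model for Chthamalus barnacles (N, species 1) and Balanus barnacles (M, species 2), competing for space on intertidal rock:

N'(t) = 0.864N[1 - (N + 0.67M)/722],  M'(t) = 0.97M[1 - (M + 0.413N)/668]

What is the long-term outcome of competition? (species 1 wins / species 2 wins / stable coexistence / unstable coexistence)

Compare the nullcline intercepts: K1/α12 = 722/0.67 = 1080 > K2 = 668; K2/α21 = 668/0.413 = 1620 > K1 = 722.
Since both inequalities hold, each species can invade when rare, so the interior equilibrium is stable.

stable coexistence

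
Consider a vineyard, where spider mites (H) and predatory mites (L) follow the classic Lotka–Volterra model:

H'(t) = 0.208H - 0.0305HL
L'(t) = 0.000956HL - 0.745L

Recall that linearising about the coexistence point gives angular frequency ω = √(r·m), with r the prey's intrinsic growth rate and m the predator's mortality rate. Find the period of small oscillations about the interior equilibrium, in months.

Here r = 0.208 and m = 0.745, so r·m = 0.155.
ω = √0.155 = 0.394 per month, hence T = 2π/ω ≈ 16 months.

T ≈ 16 months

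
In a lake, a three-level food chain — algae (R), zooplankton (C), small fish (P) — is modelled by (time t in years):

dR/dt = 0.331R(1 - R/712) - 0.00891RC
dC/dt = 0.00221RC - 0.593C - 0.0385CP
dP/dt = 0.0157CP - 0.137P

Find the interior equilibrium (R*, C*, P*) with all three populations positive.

R* ≈ 545, C* ≈ 8.73, P* ≈ 15.9

From dP/dt = 0: 0.0157C* = 0.137, so C* = 8.73.
From dR/dt = 0: 0.331(1 - R*/712) = 0.00891·8.73, giving R* = 712·(1 - 0.235) = 545.
From dC/dt = 0: 0.00221·545 - 0.593 = 0.0385P*, so P* = 0.611/0.0385 = 15.9.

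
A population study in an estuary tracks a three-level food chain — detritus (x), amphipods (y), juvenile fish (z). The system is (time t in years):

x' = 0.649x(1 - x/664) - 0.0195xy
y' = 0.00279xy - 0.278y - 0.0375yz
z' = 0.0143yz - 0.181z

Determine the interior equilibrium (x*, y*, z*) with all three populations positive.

From dz/dt = 0: 0.0143y* = 0.181, so y* = 12.7.
From dx/dt = 0: 0.649(1 - x*/664) = 0.0195·12.7, giving x* = 664·(1 - 0.38) = 411.
From dy/dt = 0: 0.00279·411 - 0.278 = 0.0375z*, so z* = 0.87/0.0375 = 23.2.

x* ≈ 411, y* ≈ 12.7, z* ≈ 23.2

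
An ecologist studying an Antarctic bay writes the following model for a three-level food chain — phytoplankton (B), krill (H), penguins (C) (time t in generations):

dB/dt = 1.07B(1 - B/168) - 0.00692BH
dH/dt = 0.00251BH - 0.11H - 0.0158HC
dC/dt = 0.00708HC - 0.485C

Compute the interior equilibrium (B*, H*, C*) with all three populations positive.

B* ≈ 93.6, H* ≈ 68.5, C* ≈ 7.9

From dC/dt = 0: 0.00708H* = 0.485, so H* = 68.5.
From dB/dt = 0: 1.07(1 - B*/168) = 0.00692·68.5, giving B* = 168·(1 - 0.443) = 93.6.
From dH/dt = 0: 0.00251·93.6 - 0.11 = 0.0158C*, so C* = 0.125/0.0158 = 7.9.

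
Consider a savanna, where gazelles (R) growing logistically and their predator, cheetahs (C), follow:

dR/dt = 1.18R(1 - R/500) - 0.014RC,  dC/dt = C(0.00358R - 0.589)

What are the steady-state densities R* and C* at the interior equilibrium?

R* ≈ 165, C* ≈ 56.6

From dC/dt = 0 with C > 0: 0.00358R* = 0.589, so R* = 165.
Substitute into dR/dt = 0: 1.18(1 - 165/500) = 0.014C*.
The bracket is 0.671, giving C* = 0.792/0.014 = 56.6.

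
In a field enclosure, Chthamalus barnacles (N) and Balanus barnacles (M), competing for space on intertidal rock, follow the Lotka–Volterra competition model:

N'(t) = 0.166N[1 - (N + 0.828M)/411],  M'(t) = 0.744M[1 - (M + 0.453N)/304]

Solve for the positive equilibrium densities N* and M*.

Setting both brackets to zero gives the nullclines N + 0.828M = 411 and 0.453N + M = 304.
Substituting M = 304 - 0.453N into the first: N(1 - 0.828·0.453) = 411 - 0.828·304.
So N* = 159/0.625 = 255, and then M* = 304 - 0.453·255 = 189.

N* ≈ 255, M* ≈ 189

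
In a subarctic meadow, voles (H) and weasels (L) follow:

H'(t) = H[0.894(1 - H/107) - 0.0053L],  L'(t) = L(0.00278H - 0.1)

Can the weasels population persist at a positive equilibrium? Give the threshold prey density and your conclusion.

The predator equation gives dL/dt > 0 only when H > 0.1/0.00278 = 36.
Without the predator, H → K = 107. Since 107 > 36, the predator can invade and persist.

Threshold H = 36; K > 36, so yes, the predator persists.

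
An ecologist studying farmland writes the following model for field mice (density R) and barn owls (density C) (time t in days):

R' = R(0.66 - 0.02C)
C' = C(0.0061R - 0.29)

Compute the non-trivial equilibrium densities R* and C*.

Set dC/dt = 0 with C > 0: 0.0061R - 0.29 = 0, so R* = 0.29/0.0061 = 47.5.
Set dR/dt = 0 with R > 0: 0.66 - 0.02C = 0, so C* = 0.66/0.02 = 33.

R* ≈ 47.5, C* ≈ 33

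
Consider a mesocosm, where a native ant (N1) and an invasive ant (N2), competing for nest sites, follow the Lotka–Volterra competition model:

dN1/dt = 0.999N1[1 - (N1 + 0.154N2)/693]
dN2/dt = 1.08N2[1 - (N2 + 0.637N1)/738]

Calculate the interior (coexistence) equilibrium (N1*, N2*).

N1* ≈ 642, N2* ≈ 329

Setting both brackets to zero gives the nullclines N1 + 0.154N2 = 693 and 0.637N1 + N2 = 738.
Substituting N2 = 738 - 0.637N1 into the first: N1(1 - 0.154·0.637) = 693 - 0.154·738.
So N1* = 579/0.902 = 642, and then N2* = 738 - 0.637·642 = 329.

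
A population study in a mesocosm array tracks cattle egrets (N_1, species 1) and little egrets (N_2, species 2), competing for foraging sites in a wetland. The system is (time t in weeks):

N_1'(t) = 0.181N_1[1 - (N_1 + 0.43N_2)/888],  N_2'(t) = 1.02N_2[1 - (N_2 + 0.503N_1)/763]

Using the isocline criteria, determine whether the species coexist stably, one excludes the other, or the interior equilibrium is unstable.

Compare the nullcline intercepts: K1/α12 = 888/0.43 = 2070 > K2 = 763; K2/α21 = 763/0.503 = 1520 > K1 = 888.
Since both inequalities hold, each species can invade when rare, so the interior equilibrium is stable.

stable coexistence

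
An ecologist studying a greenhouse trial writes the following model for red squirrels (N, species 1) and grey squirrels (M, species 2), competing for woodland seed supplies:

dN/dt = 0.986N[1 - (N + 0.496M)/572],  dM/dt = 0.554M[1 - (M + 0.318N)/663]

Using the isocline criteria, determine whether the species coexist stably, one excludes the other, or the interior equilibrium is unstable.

stable coexistence

Compare the nullcline intercepts: K1/α12 = 572/0.496 = 1150 > K2 = 663; K2/α21 = 663/0.318 = 2080 > K1 = 572.
Since both inequalities hold, each species can invade when rare, so the interior equilibrium is stable.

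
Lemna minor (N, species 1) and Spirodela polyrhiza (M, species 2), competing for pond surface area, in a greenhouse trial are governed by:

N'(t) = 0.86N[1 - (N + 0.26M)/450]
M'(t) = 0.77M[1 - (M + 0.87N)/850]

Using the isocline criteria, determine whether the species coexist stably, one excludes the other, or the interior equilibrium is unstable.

stable coexistence

Compare the nullcline intercepts: K1/α12 = 450/0.26 = 1730 > K2 = 850; K2/α21 = 850/0.87 = 977 > K1 = 450.
Since both inequalities hold, each species can invade when rare, so the interior equilibrium is stable.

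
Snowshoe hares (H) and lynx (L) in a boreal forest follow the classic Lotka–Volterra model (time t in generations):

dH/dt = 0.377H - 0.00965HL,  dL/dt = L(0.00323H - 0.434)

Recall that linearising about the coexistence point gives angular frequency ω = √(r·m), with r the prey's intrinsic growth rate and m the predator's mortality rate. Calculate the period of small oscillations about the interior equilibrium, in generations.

T ≈ 15.5 generations

Here r = 0.377 and m = 0.434, so r·m = 0.164.
ω = √0.164 = 0.404 per generation, hence T = 2π/ω ≈ 15.5 generations.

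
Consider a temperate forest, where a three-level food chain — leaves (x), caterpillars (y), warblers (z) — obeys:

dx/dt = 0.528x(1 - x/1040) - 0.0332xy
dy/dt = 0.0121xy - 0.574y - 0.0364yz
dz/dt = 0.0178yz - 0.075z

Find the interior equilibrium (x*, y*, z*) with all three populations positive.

x* ≈ 764, y* ≈ 4.21, z* ≈ 238

From dz/dt = 0: 0.0178y* = 0.075, so y* = 4.21.
From dx/dt = 0: 0.528(1 - x*/1040) = 0.0332·4.21, giving x* = 1040·(1 - 0.265) = 764.
From dy/dt = 0: 0.0121·764 - 0.574 = 0.0364z*, so z* = 8.68/0.0364 = 238.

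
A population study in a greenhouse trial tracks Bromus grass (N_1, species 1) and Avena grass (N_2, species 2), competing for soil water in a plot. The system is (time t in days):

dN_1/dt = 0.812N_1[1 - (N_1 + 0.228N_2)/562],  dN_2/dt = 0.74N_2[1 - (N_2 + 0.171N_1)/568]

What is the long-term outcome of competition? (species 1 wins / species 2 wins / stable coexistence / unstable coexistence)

Compare the nullcline intercepts: K1/α12 = 562/0.228 = 2460 > K2 = 568; K2/α21 = 568/0.171 = 3320 > K1 = 562.
Since both inequalities hold, each species can invade when rare, so the interior equilibrium is stable.

stable coexistence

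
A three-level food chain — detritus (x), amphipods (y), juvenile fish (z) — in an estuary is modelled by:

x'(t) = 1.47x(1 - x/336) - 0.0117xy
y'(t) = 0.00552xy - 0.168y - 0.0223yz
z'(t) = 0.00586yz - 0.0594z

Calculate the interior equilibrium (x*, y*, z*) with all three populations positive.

x* ≈ 309, y* ≈ 10.1, z* ≈ 68.9

From dz/dt = 0: 0.00586y* = 0.0594, so y* = 10.1.
From dx/dt = 0: 1.47(1 - x*/336) = 0.0117·10.1, giving x* = 336·(1 - 0.0807) = 309.
From dy/dt = 0: 0.00552·309 - 0.168 = 0.0223z*, so z* = 1.54/0.0223 = 68.9.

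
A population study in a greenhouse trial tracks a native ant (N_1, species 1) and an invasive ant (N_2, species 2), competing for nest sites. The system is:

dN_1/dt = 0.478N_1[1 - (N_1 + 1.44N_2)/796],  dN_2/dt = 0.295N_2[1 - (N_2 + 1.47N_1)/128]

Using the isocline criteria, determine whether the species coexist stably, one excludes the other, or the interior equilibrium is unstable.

species 1 excludes species 2

Compare the nullcline intercepts: K1/α12 = 796/1.44 = 553 > K2 = 128; K2/α21 = 128/1.47 = 87.1 < K1 = 796.
Since the inequalities point opposite ways, species 1 can invade but species 2 cannot.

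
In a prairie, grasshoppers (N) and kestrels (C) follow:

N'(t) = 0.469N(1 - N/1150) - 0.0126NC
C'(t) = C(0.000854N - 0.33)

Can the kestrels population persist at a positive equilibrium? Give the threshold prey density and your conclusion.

Threshold N = 386; K > 386, so yes, the predator persists.

The predator equation gives dC/dt > 0 only when N > 0.33/0.000854 = 386.
Without the predator, N → K = 1150. Since 1150 > 386, the predator can invade and persist.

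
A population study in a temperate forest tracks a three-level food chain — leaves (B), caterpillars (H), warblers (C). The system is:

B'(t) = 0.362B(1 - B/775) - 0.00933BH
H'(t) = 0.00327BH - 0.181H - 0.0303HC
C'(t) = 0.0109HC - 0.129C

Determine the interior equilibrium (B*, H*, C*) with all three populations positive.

B* ≈ 539, H* ≈ 11.8, C* ≈ 52.2

From dC/dt = 0: 0.0109H* = 0.129, so H* = 11.8.
From dB/dt = 0: 0.362(1 - B*/775) = 0.00933·11.8, giving B* = 775·(1 - 0.305) = 539.
From dH/dt = 0: 0.00327·539 - 0.181 = 0.0303C*, so C* = 1.58/0.0303 = 52.2.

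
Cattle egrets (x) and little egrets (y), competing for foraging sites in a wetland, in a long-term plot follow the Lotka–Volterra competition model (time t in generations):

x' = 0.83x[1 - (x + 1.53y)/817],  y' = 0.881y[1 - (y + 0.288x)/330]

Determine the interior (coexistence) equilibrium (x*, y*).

Setting both brackets to zero gives the nullclines x + 1.53y = 817 and 0.288x + y = 330.
Substituting y = 330 - 0.288x into the first: x(1 - 1.53·0.288) = 817 - 1.53·330.
So x* = 312/0.559 = 558, and then y* = 330 - 0.288·558 = 169.

x* ≈ 558, y* ≈ 169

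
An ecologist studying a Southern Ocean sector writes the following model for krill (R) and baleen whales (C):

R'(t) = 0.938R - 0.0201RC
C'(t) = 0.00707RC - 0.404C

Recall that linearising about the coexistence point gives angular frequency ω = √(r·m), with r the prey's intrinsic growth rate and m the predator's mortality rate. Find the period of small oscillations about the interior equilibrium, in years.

T ≈ 10.2 years

Here r = 0.938 and m = 0.404, so r·m = 0.379.
ω = √0.379 = 0.616 per year, hence T = 2π/ω ≈ 10.2 years.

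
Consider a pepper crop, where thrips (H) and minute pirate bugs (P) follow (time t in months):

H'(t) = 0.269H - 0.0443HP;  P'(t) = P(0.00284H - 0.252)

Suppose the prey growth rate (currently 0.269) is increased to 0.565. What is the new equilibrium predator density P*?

P* ≈ 12.8

At the interior fixed point, setting dH/dt = 0 with H > 0 fixes P* = (prey growth rate)/(HP coefficient) — independent of the other coefficients.
With the change, P* = 0.565/0.0443 = 12.8; it rises from 6.07.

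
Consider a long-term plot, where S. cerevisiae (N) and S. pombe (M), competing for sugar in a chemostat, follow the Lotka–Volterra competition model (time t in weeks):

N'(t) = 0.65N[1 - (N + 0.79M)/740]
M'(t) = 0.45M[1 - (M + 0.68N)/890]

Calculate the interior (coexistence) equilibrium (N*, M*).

N* ≈ 79.7, M* ≈ 836

Setting both brackets to zero gives the nullclines N + 0.79M = 740 and 0.68N + M = 890.
Substituting M = 890 - 0.68N into the first: N(1 - 0.79·0.68) = 740 - 0.79·890.
So N* = 36.9/0.463 = 79.7, and then M* = 890 - 0.68·79.7 = 836.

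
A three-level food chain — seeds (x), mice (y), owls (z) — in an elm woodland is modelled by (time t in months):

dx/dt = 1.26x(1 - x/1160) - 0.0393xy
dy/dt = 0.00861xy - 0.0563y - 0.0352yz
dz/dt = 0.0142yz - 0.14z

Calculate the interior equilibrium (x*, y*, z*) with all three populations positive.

x* ≈ 803, y* ≈ 9.86, z* ≈ 195

From dz/dt = 0: 0.0142y* = 0.14, so y* = 9.86.
From dx/dt = 0: 1.26(1 - x*/1160) = 0.0393·9.86, giving x* = 1160·(1 - 0.308) = 803.
From dy/dt = 0: 0.00861·803 - 0.0563 = 0.0352z*, so z* = 6.86/0.0352 = 195.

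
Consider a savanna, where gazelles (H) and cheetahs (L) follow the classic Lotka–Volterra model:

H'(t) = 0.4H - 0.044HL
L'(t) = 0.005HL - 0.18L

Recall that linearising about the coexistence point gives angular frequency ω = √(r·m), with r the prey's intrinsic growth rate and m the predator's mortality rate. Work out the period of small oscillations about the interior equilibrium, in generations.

T ≈ 23.4 generations

Here r = 0.4 and m = 0.18, so r·m = 0.072.
ω = √0.072 = 0.268 per generation, hence T = 2π/ω ≈ 23.4 generations.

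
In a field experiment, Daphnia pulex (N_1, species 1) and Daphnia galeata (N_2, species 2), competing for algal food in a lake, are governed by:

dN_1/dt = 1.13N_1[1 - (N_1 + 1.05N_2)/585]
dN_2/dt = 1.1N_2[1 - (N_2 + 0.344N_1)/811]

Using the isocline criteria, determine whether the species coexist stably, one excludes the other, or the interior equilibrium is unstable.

Compare the nullcline intercepts: K1/α12 = 585/1.05 = 557 < K2 = 811; K2/α21 = 811/0.344 = 2360 > K1 = 585.
Since the inequalities point opposite ways, species 2 can invade but species 1 cannot.

species 2 excludes species 1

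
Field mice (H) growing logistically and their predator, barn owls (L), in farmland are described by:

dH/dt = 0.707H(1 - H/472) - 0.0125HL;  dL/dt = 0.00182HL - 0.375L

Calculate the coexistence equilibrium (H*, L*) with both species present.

H* ≈ 206, L* ≈ 31.9

From dL/dt = 0 with L > 0: 0.00182H* = 0.375, so H* = 206.
Substitute into dH/dt = 0: 0.707(1 - 206/472) = 0.0125L*.
The bracket is 0.563, giving L* = 0.398/0.0125 = 31.9.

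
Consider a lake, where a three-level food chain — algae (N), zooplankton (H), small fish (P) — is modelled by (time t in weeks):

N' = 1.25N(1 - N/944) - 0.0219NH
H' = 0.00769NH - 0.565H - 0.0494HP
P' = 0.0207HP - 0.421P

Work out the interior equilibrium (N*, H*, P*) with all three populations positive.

N* ≈ 608, H* ≈ 20.3, P* ≈ 83.2

From dP/dt = 0: 0.0207H* = 0.421, so H* = 20.3.
From dN/dt = 0: 1.25(1 - N*/944) = 0.0219·20.3, giving N* = 944·(1 - 0.356) = 608.
From dH/dt = 0: 0.00769·608 - 0.565 = 0.0494P*, so P* = 4.11/0.0494 = 83.2.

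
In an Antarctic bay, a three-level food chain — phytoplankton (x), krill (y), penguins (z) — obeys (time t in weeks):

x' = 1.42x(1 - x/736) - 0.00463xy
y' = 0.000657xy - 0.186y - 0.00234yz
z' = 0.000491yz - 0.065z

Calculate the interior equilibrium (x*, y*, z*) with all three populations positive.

x* ≈ 418, y* ≈ 132, z* ≈ 38

From dz/dt = 0: 0.000491y* = 0.065, so y* = 132.
From dx/dt = 0: 1.42(1 - x*/736) = 0.00463·132, giving x* = 736·(1 - 0.432) = 418.
From dy/dt = 0: 0.000657·418 - 0.186 = 0.00234z*, so z* = 0.0888/0.00234 = 38.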